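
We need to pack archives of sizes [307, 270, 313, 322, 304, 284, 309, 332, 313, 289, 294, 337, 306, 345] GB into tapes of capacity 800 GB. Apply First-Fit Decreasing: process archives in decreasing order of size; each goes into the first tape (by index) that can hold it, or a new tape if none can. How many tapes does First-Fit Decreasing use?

Sorted descending: 345, 337, 332, 322, 313, 313, 309, 307, 306, 304, 294, 289, 284, 270.
345 GB → tape 1 (remaining 455 GB)
337 GB → tape 1 (remaining 118 GB)
332 GB → tape 2 (remaining 468 GB)
322 GB → tape 2 (remaining 146 GB)
313 GB → tape 3 (remaining 487 GB)
313 GB → tape 3 (remaining 174 GB)
309 GB → tape 4 (remaining 491 GB)
307 GB → tape 4 (remaining 184 GB)
306 GB → tape 5 (remaining 494 GB)
304 GB → tape 5 (remaining 190 GB)
294 GB → tape 6 (remaining 506 GB)
289 GB → tape 6 (remaining 217 GB)
284 GB → tape 7 (remaining 516 GB)
270 GB → tape 7 (remaining 246 GB)

7 tapes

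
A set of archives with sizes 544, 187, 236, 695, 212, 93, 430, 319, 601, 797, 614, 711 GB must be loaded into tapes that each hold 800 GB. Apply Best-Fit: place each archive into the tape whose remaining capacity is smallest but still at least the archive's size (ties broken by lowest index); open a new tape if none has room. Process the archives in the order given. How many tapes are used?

tape 1: place 544 GB, 256 GB left
tape 1: place 187 GB, 69 GB left
tape 2: place 236 GB, 564 GB left
tape 3: place 695 GB, 105 GB left
tape 2: place 212 GB, 352 GB left
tape 3: place 93 GB, 12 GB left
tape 4: place 430 GB, 370 GB left
tape 2: place 319 GB, 33 GB left
tape 5: place 601 GB, 199 GB left
tape 6: place 797 GB, 3 GB left
tape 7: place 614 GB, 186 GB left
tape 8: place 711 GB, 89 GB left
Final tapes: [544,187] [236,212,319] [695,93] [430] [601] [797] [614] [711].

8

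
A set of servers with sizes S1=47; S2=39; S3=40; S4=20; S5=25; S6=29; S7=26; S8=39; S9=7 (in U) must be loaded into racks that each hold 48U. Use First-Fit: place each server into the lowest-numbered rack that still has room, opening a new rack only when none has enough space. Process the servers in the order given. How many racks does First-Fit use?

7

S1 (47U) → rack 1 (remaining 1U)
S2 (39U) → rack 2 (remaining 9U)
S3 (40U) → rack 3 (remaining 8U)
S4 (20U) → rack 4 (remaining 28U)
S5 (25U) → rack 4 (remaining 3U)
S6 (29U) → rack 5 (remaining 19U)
S7 (26U) → rack 6 (remaining 22U)
S8 (39U) → rack 7 (remaining 9U)
S9 (7U) → rack 2 (remaining 2U)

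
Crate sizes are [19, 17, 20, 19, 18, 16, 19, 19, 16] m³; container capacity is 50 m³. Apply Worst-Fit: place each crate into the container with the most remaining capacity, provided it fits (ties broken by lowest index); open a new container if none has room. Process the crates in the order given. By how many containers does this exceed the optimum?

0

Worst-Fit: [19,17] [20,19] [18,16,16] [19,19] → 4 containers.
Total size 163 m³; any packing needs at least ⌈163/50⌉ = 4 containers.
So 4 is already optimal.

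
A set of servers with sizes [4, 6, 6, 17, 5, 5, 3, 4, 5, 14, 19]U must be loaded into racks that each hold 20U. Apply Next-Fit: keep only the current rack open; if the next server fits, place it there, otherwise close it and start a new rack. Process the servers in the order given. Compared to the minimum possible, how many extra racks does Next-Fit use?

Next-Fit: [4,6,6] [17] [5,5,3,4] [5,14] [19] → 5 racks.
Total size 88U; any packing needs at least ⌈88/20⌉ = 5 racks.
So 5 is already optimal.

0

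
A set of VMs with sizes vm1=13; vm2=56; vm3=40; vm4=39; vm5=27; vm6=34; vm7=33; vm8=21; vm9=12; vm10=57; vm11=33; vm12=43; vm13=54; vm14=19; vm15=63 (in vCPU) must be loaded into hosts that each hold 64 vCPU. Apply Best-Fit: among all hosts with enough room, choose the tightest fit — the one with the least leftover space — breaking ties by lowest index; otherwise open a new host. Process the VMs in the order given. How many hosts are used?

10

host 1: place vm1 (13 vCPU), 51 vCPU left
host 2: place vm2 (56 vCPU), 8 vCPU left
host 1: place vm3 (40 vCPU), 11 vCPU left
host 3: place vm4 (39 vCPU), 25 vCPU left
host 4: place vm5 (27 vCPU), 37 vCPU left
host 4: place vm6 (34 vCPU), 3 vCPU left
host 5: place vm7 (33 vCPU), 31 vCPU left
host 3: place vm8 (21 vCPU), 4 vCPU left
host 5: place vm9 (12 vCPU), 19 vCPU left
host 6: place vm10 (57 vCPU), 7 vCPU left
host 7: place vm11 (33 vCPU), 31 vCPU left
host 8: place vm12 (43 vCPU), 21 vCPU left
host 9: place vm13 (54 vCPU), 10 vCPU left
host 5: place vm14 (19 vCPU), 0 vCPU left
host 10: place vm15 (63 vCPU), 1 vCPU left
Final hosts: [13,40] [56] [39,21] [27,34] [33,12,19] [57] [33] [43] [54] [63].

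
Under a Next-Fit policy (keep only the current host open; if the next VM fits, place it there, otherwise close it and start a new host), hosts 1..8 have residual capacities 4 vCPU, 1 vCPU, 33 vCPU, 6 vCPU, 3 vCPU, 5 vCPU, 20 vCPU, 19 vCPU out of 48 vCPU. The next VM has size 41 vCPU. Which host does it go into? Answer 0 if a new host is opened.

0

Next-Fit only looks at host 8, which has 19 vCPU free.
41 vCPU does not fit, so a new host is opened.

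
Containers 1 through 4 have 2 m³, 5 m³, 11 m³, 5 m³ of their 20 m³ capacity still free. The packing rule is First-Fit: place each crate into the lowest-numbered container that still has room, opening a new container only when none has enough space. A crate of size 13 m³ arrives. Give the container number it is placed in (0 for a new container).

0

No container has ≥ 13 m³ free, so a new container is opened.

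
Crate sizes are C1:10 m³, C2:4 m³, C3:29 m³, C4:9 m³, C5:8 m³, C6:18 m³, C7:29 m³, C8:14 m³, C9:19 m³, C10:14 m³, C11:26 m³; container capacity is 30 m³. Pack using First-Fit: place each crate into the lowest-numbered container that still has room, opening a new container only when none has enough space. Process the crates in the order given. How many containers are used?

container 1: place C1 (10 m³), 20 m³ left
container 1: place C2 (4 m³), 16 m³ left
container 2: place C3 (29 m³), 1 m³ left
container 1: place C4 (9 m³), 7 m³ left
container 3: place C5 (8 m³), 22 m³ left
container 3: place C6 (18 m³), 4 m³ left
container 4: place C7 (29 m³), 1 m³ left
container 5: place C8 (14 m³), 16 m³ left
container 6: place C9 (19 m³), 11 m³ left
container 5: place C10 (14 m³), 2 m³ left
container 7: place C11 (26 m³), 4 m³ left

7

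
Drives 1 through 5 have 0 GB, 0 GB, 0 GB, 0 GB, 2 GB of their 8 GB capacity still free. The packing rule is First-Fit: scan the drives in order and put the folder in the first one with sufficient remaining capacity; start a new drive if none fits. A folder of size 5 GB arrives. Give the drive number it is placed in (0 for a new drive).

No drive has ≥ 5 GB free, so a new drive is opened.

0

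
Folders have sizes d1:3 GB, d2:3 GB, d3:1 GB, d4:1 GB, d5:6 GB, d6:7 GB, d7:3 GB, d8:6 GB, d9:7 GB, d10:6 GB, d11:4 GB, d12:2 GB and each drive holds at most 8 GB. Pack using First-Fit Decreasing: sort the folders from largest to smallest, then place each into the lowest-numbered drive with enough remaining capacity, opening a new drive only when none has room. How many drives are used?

Sorted descending: 7, 7, 6, 6, 6, 4, 3, 3, 3, 2, 1, 1.
7 GB → drive 1 (remaining 1 GB)
7 GB → drive 2 (remaining 1 GB)
6 GB → drive 3 (remaining 2 GB)
6 GB → drive 4 (remaining 2 GB)
6 GB → drive 5 (remaining 2 GB)
4 GB → drive 6 (remaining 4 GB)
3 GB → drive 6 (remaining 1 GB)
3 GB → drive 7 (remaining 5 GB)
3 GB → drive 7 (remaining 2 GB)
2 GB → drive 3 (remaining 0 GB)
1 GB → drive 1 (remaining 0 GB)
1 GB → drive 2 (remaining 0 GB)
Final drives: [7,1] [7,1] [6,2] [6] [6] [4,3] [3,3].

7 drives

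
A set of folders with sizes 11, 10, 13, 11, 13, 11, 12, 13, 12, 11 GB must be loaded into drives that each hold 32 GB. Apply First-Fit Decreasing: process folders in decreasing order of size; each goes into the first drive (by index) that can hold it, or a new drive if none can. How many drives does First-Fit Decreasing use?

Sorted descending: 13, 13, 13, 12, 12, 11, 11, 11, 11, 10.
drive 1: place 13 GB, 19 GB left
drive 1: place 13 GB, 6 GB left
drive 2: place 13 GB, 19 GB left
drive 2: place 12 GB, 7 GB left
drive 3: place 12 GB, 20 GB left
drive 3: place 11 GB, 9 GB left
drive 4: place 11 GB, 21 GB left
drive 4: place 11 GB, 10 GB left
drive 5: place 11 GB, 21 GB left
drive 4: place 10 GB, 0 GB left

5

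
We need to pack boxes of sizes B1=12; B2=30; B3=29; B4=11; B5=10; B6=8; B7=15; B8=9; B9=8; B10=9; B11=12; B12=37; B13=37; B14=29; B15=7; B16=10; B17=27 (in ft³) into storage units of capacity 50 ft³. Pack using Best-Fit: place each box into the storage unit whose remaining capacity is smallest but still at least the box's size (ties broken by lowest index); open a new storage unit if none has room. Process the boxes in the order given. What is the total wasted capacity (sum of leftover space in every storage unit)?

Put B1 (12 ft³) in storage unit 1; 38 ft³ remain.
Put B2 (30 ft³) in storage unit 1; 8 ft³ remain.
Put B3 (29 ft³) in storage unit 2; 21 ft³ remain.
Put B4 (11 ft³) in storage unit 2; 10 ft³ remain.
Put B5 (10 ft³) in storage unit 2; 0 ft³ remain.
Put B6 (8 ft³) in storage unit 1; 0 ft³ remain.
Put B7 (15 ft³) in storage unit 3; 35 ft³ remain.
Put B8 (9 ft³) in storage unit 3; 26 ft³ remain.
Put B9 (8 ft³) in storage unit 3; 18 ft³ remain.
Put B10 (9 ft³) in storage unit 3; 9 ft³ remain.
Put B11 (12 ft³) in storage unit 4; 38 ft³ remain.
Put B12 (37 ft³) in storage unit 4; 1 ft³ remain.
Put B13 (37 ft³) in storage unit 5; 13 ft³ remain.
Put B14 (29 ft³) in storage unit 6; 21 ft³ remain.
Put B15 (7 ft³) in storage unit 3; 2 ft³ remain.
Put B16 (10 ft³) in storage unit 5; 3 ft³ remain.
Put B17 (27 ft³) in storage unit 7; 23 ft³ remain.
7 storage units × 50 ft³ = 350 ft³; used 300 ft³; unused 50 ft³.

50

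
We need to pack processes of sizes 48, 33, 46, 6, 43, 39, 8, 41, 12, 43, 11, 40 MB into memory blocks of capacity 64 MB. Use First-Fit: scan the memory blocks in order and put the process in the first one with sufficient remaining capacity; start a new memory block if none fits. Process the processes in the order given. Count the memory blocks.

8

memory block 1: place 48 MB, 16 MB left
memory block 2: place 33 MB, 31 MB left
memory block 3: place 46 MB, 18 MB left
memory block 1: place 6 MB, 10 MB left
memory block 4: place 43 MB, 21 MB left
memory block 5: place 39 MB, 25 MB left
memory block 1: place 8 MB, 2 MB left
memory block 6: place 41 MB, 23 MB left
memory block 2: place 12 MB, 19 MB left
memory block 7: place 43 MB, 21 MB left
memory block 2: place 11 MB, 8 MB left
memory block 8: place 40 MB, 24 MB left
Final memory blocks: [48,6,8] [33,12,11] [46] [43] [39] [41] [43] [40].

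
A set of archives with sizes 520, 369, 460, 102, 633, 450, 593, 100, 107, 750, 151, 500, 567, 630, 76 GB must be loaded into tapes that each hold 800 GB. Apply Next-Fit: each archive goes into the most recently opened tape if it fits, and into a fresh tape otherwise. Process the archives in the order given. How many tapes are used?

tape 1: place 520 GB, 280 GB left
tape 2: place 369 GB, 431 GB left
tape 3: place 460 GB, 340 GB left
tape 3: place 102 GB, 238 GB left
tape 4: place 633 GB, 167 GB left
tape 5: place 450 GB, 350 GB left
tape 6: place 593 GB, 207 GB left
tape 6: place 100 GB, 107 GB left
tape 6: place 107 GB, 0 GB left
tape 7: place 750 GB, 50 GB left
tape 8: place 151 GB, 649 GB left
tape 8: place 500 GB, 149 GB left
tape 9: place 567 GB, 233 GB left
tape 10: place 630 GB, 170 GB left
tape 10: place 76 GB, 94 GB left
Final tapes: [520] [369] [460,102] [633] [450] [593,100,107] [750] [151,500] [567] [630,76].

10 tapes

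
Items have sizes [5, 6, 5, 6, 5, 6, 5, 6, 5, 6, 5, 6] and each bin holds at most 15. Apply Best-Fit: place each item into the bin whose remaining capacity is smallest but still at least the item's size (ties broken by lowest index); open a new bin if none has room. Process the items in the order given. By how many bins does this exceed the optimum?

1

Best-Fit: [5,6] [5,6] [5,6] [5,6] [5,6] [5,6] → 6 bins.
Total size 66; any packing needs at least ⌈66/15⌉ = 5 bins.
An optimal packing achieves that bound: [6,6] [6,6] [6,6] [5,5,5] [5,5,5] → 5 bins.
Excess: 6 − 5 = 1.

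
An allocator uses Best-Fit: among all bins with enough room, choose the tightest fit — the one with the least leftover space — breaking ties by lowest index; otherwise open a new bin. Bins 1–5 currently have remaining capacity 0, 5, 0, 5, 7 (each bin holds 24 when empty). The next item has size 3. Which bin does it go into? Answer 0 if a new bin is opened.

Bins with room: bin 2 (5), bin 4 (5), bin 5 (7).
Tightest fit is bin 2 with 5 free.

2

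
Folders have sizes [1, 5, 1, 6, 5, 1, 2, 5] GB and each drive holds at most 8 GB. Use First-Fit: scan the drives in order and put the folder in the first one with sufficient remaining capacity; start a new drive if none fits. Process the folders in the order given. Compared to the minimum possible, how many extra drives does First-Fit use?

First-Fit: [1,5,1,1] [6,2] [5] [5] → 4 drives.
Total size 26 GB; any packing needs at least ⌈26/8⌉ = 4 drives.
So 4 is already optimal.

0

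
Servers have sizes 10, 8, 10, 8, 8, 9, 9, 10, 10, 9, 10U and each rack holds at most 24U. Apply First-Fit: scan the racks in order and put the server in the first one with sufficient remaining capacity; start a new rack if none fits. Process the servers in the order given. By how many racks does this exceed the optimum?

First-Fit: [10,8] [10,8] [8,9] [9,10] [10,9] [10] → 6 racks.
Total size 101U; any packing needs at least ⌈101/24⌉ = 5 racks.
An optimal packing achieves that bound: [10,10] [10,10] [10,9] [9,9] [8,8,8] → 5 racks.
Excess: 6 − 5 = 1.

1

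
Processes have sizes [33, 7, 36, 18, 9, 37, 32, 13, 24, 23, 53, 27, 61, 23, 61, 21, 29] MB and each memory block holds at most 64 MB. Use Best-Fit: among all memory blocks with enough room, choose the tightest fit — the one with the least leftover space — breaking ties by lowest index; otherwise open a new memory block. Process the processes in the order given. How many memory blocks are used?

9

Put 33 MB in memory block 1; 31 MB remain.
Put 7 MB in memory block 1; 24 MB remain.
Put 36 MB in memory block 2; 28 MB remain.
Put 18 MB in memory block 1; 6 MB remain.
Put 9 MB in memory block 2; 19 MB remain.
Put 37 MB in memory block 3; 27 MB remain.
Put 32 MB in memory block 4; 32 MB remain.
Put 13 MB in memory block 2; 6 MB remain.
Put 24 MB in memory block 3; 3 MB remain.
Put 23 MB in memory block 4; 9 MB remain.
Put 53 MB in memory block 5; 11 MB remain.
Put 27 MB in memory block 6; 37 MB remain.
Put 61 MB in memory block 7; 3 MB remain.
Put 23 MB in memory block 6; 14 MB remain.
Put 61 MB in memory block 8; 3 MB remain.
Put 21 MB in memory block 9; 43 MB remain.
Put 29 MB in memory block 9; 14 MB remain.
Final memory blocks: [33,7,18] [36,9,13] [37,24] [32,23] [53] [27,23] [61] [61] [21,29].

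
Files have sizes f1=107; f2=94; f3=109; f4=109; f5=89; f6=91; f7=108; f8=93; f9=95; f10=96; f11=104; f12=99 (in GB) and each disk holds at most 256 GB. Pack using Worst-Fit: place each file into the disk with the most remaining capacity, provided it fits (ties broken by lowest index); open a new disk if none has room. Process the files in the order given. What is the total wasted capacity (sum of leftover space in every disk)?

disk 1: place f1 (107 GB), 149 GB left
disk 1: place f2 (94 GB), 55 GB left
disk 2: place f3 (109 GB), 147 GB left
disk 2: place f4 (109 GB), 38 GB left
disk 3: place f5 (89 GB), 167 GB left
disk 3: place f6 (91 GB), 76 GB left
disk 4: place f7 (108 GB), 148 GB left
disk 4: place f8 (93 GB), 55 GB left
disk 5: place f9 (95 GB), 161 GB left
disk 5: place f10 (96 GB), 65 GB left
disk 6: place f11 (104 GB), 152 GB left
disk 6: place f12 (99 GB), 53 GB left
6 disks × 256 GB = 1536 GB; used 1194 GB; unused 342 GB.

342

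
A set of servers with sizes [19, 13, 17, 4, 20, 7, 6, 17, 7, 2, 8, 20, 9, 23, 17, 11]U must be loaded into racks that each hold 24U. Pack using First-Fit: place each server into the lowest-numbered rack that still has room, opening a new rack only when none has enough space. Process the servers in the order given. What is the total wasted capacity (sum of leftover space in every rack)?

40

rack 1: place 19U, 5U left
rack 2: place 13U, 11U left
rack 3: place 17U, 7U left
rack 1: place 4U, 1U left
rack 4: place 20U, 4U left
rack 2: place 7U, 4U left
rack 3: place 6U, 1U left
rack 5: place 17U, 7U left
rack 5: place 7U, 0U left
rack 2: place 2U, 2U left
rack 6: place 8U, 16U left
rack 7: place 20U, 4U left
rack 6: place 9U, 7U left
rack 8: place 23U, 1U left
rack 9: place 17U, 7U left
rack 10: place 11U, 13U left
10 racks × 24U = 240U; used 200U; unused 40U.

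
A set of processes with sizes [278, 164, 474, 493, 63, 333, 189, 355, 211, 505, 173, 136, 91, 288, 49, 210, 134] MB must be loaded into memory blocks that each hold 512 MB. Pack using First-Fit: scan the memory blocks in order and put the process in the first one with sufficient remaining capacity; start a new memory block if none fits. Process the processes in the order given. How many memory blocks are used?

278 MB → memory block 1 (remaining 234 MB)
164 MB → memory block 1 (remaining 70 MB)
474 MB → memory block 2 (remaining 38 MB)
493 MB → memory block 3 (remaining 19 MB)
63 MB → memory block 1 (remaining 7 MB)
333 MB → memory block 4 (remaining 179 MB)
189 MB → memory block 5 (remaining 323 MB)
355 MB → memory block 6 (remaining 157 MB)
211 MB → memory block 5 (remaining 112 MB)
505 MB → memory block 7 (remaining 7 MB)
173 MB → memory block 4 (remaining 6 MB)
136 MB → memory block 6 (remaining 21 MB)
91 MB → memory block 5 (remaining 21 MB)
288 MB → memory block 8 (remaining 224 MB)
49 MB → memory block 8 (remaining 175 MB)
210 MB → memory block 9 (remaining 302 MB)
134 MB → memory block 8 (remaining 41 MB)
Final memory blocks: [278,164,63] [474] [493] [333,173] [189,211,91] [355,136] [505] [288,49,134] [210].

9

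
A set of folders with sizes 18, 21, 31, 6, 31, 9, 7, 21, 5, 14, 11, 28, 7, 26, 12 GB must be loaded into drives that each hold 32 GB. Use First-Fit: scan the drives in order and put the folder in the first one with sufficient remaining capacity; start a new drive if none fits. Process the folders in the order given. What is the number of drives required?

9

18 GB → drive 1 (remaining 14 GB)
21 GB → drive 2 (remaining 11 GB)
31 GB → drive 3 (remaining 1 GB)
6 GB → drive 1 (remaining 8 GB)
31 GB → drive 4 (remaining 1 GB)
9 GB → drive 2 (remaining 2 GB)
7 GB → drive 1 (remaining 1 GB)
21 GB → drive 5 (remaining 11 GB)
5 GB → drive 5 (remaining 6 GB)
14 GB → drive 6 (remaining 18 GB)
11 GB → drive 6 (remaining 7 GB)
28 GB → drive 7 (remaining 4 GB)
7 GB → drive 6 (remaining 0 GB)
26 GB → drive 8 (remaining 6 GB)
12 GB → drive 9 (remaining 20 GB)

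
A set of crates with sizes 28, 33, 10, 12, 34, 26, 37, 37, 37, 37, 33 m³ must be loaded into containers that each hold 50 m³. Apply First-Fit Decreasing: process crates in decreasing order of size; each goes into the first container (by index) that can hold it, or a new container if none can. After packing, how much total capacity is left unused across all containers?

126

Sorted descending: 37, 37, 37, 37, 34, 33, 33, 28, 26, 12, 10.
Put 37 m³ in container 1; 13 m³ remain.
Put 37 m³ in container 2; 13 m³ remain.
Put 37 m³ in container 3; 13 m³ remain.
Put 37 m³ in container 4; 13 m³ remain.
Put 34 m³ in container 5; 16 m³ remain.
Put 33 m³ in container 6; 17 m³ remain.
Put 33 m³ in container 7; 17 m³ remain.
Put 28 m³ in container 8; 22 m³ remain.
Put 26 m³ in container 9; 24 m³ remain.
Put 12 m³ in container 1; 1 m³ remain.
Put 10 m³ in container 2; 3 m³ remain.
9 containers × 50 m³ = 450 m³; used 324 m³; unused 126 m³.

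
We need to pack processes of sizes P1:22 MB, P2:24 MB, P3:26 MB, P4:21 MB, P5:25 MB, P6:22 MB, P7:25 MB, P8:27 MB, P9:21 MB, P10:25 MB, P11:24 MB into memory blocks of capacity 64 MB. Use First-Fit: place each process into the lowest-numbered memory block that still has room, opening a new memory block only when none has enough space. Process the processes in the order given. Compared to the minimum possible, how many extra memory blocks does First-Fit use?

First-Fit: [22,24] [26,21] [25,22] [25,27] [21,25] [24] → 6 memory blocks.
Total size 262 MB; any packing needs at least ⌈262/64⌉ = 5 memory blocks.
An optimal packing achieves that bound: [27,26] [25,25] [25,24] [24,22] [22,21,21] → 5 memory blocks.
Excess: 6 − 5 = 1.

1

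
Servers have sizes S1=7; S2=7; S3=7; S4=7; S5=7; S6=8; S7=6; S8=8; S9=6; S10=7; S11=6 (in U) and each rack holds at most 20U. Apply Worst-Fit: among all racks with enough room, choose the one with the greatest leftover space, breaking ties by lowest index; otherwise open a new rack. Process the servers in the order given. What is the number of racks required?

5

rack 1: place S1 (7U), 13U left
rack 1: place S2 (7U), 6U left
rack 2: place S3 (7U), 13U left
rack 2: place S4 (7U), 6U left
rack 3: place S5 (7U), 13U left
rack 3: place S6 (8U), 5U left
rack 1: place S7 (6U), 0U left
rack 4: place S8 (8U), 12U left
rack 4: place S9 (6U), 6U left
rack 5: place S10 (7U), 13U left
rack 5: place S11 (6U), 7U left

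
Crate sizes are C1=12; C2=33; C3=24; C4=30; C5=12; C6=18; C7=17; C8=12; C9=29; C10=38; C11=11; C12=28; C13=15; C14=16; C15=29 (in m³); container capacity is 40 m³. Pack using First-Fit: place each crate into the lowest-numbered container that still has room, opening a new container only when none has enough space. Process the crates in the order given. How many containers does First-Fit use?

10

Put C1 (12 m³) in container 1; 28 m³ remain.
Put C2 (33 m³) in container 2; 7 m³ remain.
Put C3 (24 m³) in container 1; 4 m³ remain.
Put C4 (30 m³) in container 3; 10 m³ remain.
Put C5 (12 m³) in container 4; 28 m³ remain.
Put C6 (18 m³) in container 4; 10 m³ remain.
Put C7 (17 m³) in container 5; 23 m³ remain.
Put C8 (12 m³) in container 5; 11 m³ remain.
Put C9 (29 m³) in container 6; 11 m³ remain.
Put C10 (38 m³) in container 7; 2 m³ remain.
Put C11 (11 m³) in container 5; 0 m³ remain.
Put C12 (28 m³) in container 8; 12 m³ remain.
Put C13 (15 m³) in container 9; 25 m³ remain.
Put C14 (16 m³) in container 9; 9 m³ remain.
Put C15 (29 m³) in container 10; 11 m³ remain.
Final containers: [12,24] [33] [30] [12,18] [17,12,11] [29] [38] [28] [15,16] [29].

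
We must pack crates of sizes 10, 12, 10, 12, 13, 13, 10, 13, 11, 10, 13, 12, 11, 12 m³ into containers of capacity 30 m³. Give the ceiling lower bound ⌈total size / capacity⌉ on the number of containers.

Total size = 10 + 12 + 10 + 12 + 13 + 13 + 10 + 13 + 11 + 10 + 13 + 12 + 11 + 12 = 162 m³.
⌈162 / 30⌉ = 6.

6 containers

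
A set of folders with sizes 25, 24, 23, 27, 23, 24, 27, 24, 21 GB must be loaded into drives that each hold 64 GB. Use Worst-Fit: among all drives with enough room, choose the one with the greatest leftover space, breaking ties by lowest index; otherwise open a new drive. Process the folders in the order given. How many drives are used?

drive 1: place 25 GB, 39 GB left
drive 1: place 24 GB, 15 GB left
drive 2: place 23 GB, 41 GB left
drive 2: place 27 GB, 14 GB left
drive 3: place 23 GB, 41 GB left
drive 3: place 24 GB, 17 GB left
drive 4: place 27 GB, 37 GB left
drive 4: place 24 GB, 13 GB left
drive 5: place 21 GB, 43 GB left
Final drives: [25,24] [23,27] [23,24] [27,24] [21].

5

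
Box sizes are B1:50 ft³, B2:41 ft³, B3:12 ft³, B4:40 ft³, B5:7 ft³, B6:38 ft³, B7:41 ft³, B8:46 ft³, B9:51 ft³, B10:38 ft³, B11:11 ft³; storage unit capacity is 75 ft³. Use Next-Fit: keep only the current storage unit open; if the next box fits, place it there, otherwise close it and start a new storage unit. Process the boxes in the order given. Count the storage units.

B1 (50 ft³) → storage unit 1 (remaining 25 ft³)
B2 (41 ft³) → storage unit 2 (remaining 34 ft³)
B3 (12 ft³) → storage unit 2 (remaining 22 ft³)
B4 (40 ft³) → storage unit 3 (remaining 35 ft³)
B5 (7 ft³) → storage unit 3 (remaining 28 ft³)
B6 (38 ft³) → storage unit 4 (remaining 37 ft³)
B7 (41 ft³) → storage unit 5 (remaining 34 ft³)
B8 (46 ft³) → storage unit 6 (remaining 29 ft³)
B9 (51 ft³) → storage unit 7 (remaining 24 ft³)
B10 (38 ft³) → storage unit 8 (remaining 37 ft³)
B11 (11 ft³) → storage unit 8 (remaining 26 ft³)
Final storage units: [50] [41,12] [40,7] [38] [41] [46] [51] [38,11].

8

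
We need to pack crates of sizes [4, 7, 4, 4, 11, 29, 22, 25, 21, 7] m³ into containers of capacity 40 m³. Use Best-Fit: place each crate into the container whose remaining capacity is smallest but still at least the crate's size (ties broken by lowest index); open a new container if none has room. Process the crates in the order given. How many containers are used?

Put 4 m³ in container 1; 36 m³ remain.
Put 7 m³ in container 1; 29 m³ remain.
Put 4 m³ in container 1; 25 m³ remain.
Put 4 m³ in container 1; 21 m³ remain.
Put 11 m³ in container 1; 10 m³ remain.
Put 29 m³ in container 2; 11 m³ remain.
Put 22 m³ in container 3; 18 m³ remain.
Put 25 m³ in container 4; 15 m³ remain.
Put 21 m³ in container 5; 19 m³ remain.
Put 7 m³ in container 1; 3 m³ remain.
Final containers: [4,7,4,4,11,7] [29] [22] [25] [21].

5 containers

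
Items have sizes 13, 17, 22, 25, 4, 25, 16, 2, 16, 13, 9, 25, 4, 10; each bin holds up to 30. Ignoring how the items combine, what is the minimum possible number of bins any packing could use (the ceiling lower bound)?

Total size = 13 + 17 + 22 + 25 + 4 + 25 + 16 + 2 + 16 + 13 + 9 + 25 + 4 + 10 = 201.
⌈201 / 30⌉ = 7.

7 bins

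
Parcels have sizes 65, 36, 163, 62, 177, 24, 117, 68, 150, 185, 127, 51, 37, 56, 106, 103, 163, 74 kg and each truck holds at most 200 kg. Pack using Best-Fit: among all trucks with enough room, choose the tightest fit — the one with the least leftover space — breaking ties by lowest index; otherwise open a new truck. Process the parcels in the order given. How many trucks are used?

10

Put 65 kg in truck 1; 135 kg remain.
Put 36 kg in truck 1; 99 kg remain.
Put 163 kg in truck 2; 37 kg remain.
Put 62 kg in truck 1; 37 kg remain.
Put 177 kg in truck 3; 23 kg remain.
Put 24 kg in truck 1; 13 kg remain.
Put 117 kg in truck 4; 83 kg remain.
Put 68 kg in truck 4; 15 kg remain.
Put 150 kg in truck 5; 50 kg remain.
Put 185 kg in truck 6; 15 kg remain.
Put 127 kg in truck 7; 73 kg remain.
Put 51 kg in truck 7; 22 kg remain.
Put 37 kg in truck 2; 0 kg remain.
Put 56 kg in truck 8; 144 kg remain.
Put 106 kg in truck 8; 38 kg remain.
Put 103 kg in truck 9; 97 kg remain.
Put 163 kg in truck 10; 37 kg remain.
Put 74 kg in truck 9; 23 kg remain.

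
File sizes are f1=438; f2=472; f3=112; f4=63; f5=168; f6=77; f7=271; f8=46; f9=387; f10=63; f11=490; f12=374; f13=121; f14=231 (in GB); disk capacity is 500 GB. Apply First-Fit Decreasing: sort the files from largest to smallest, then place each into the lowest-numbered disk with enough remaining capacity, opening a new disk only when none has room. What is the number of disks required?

Sorted descending: 490, 472, 438, 387, 374, 271, 231, 168, 121, 112, 77, 63, 63, 46.
disk 1: place 490 GB, 10 GB left
disk 2: place 472 GB, 28 GB left
disk 3: place 438 GB, 62 GB left
disk 4: place 387 GB, 113 GB left
disk 5: place 374 GB, 126 GB left
disk 6: place 271 GB, 229 GB left
disk 7: place 231 GB, 269 GB left
disk 6: place 168 GB, 61 GB left
disk 5: place 121 GB, 5 GB left
disk 4: place 112 GB, 1 GB left
disk 7: place 77 GB, 192 GB left
disk 7: place 63 GB, 129 GB left
disk 7: place 63 GB, 66 GB left
disk 3: place 46 GB, 16 GB left

7 disks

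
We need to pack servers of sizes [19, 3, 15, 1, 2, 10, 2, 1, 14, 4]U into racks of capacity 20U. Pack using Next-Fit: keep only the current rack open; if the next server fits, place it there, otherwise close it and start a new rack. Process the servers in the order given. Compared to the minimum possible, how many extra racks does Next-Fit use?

Next-Fit: [19] [3,15,1] [2,10,2,1] [14,4] → 4 racks.
Total size 71U; any packing needs at least ⌈71/20⌉ = 4 racks.
So 4 is already optimal.

0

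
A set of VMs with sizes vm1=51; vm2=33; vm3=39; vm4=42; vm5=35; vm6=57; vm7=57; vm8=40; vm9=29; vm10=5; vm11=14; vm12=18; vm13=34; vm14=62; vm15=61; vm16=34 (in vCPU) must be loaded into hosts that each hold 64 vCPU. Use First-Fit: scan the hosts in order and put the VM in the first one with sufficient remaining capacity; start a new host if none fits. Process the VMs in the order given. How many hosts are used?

host 1: place vm1 (51 vCPU), 13 vCPU left
host 2: place vm2 (33 vCPU), 31 vCPU left
host 3: place vm3 (39 vCPU), 25 vCPU left
host 4: place vm4 (42 vCPU), 22 vCPU left
host 5: place vm5 (35 vCPU), 29 vCPU left
host 6: place vm6 (57 vCPU), 7 vCPU left
host 7: place vm7 (57 vCPU), 7 vCPU left
host 8: place vm8 (40 vCPU), 24 vCPU left
host 2: place vm9 (29 vCPU), 2 vCPU left
host 1: place vm10 (5 vCPU), 8 vCPU left
host 3: place vm11 (14 vCPU), 11 vCPU left
host 4: place vm12 (18 vCPU), 4 vCPU left
host 9: place vm13 (34 vCPU), 30 vCPU left
host 10: place vm14 (62 vCPU), 2 vCPU left
host 11: place vm15 (61 vCPU), 3 vCPU left
host 12: place vm16 (34 vCPU), 30 vCPU left

12 hosts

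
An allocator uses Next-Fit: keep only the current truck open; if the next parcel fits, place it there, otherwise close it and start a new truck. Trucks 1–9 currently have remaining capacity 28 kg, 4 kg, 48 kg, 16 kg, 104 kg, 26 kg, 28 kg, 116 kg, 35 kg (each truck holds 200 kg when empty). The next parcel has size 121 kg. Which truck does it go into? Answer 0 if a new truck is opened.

Next-Fit only looks at truck 9, which has 35 kg free.
121 kg does not fit, so a new truck is opened.

0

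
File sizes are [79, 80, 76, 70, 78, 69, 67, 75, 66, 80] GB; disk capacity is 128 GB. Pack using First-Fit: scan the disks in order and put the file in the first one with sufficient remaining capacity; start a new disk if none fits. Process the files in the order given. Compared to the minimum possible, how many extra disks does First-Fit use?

First-Fit: [79] [80] [76] [70] [78] [69] [67] [75] [66] [80] → 10 disks.
10 files exceed 64 GB (half the capacity), and no two of those can share a disk, so at least 10 disks are needed.
So 10 is already optimal.

0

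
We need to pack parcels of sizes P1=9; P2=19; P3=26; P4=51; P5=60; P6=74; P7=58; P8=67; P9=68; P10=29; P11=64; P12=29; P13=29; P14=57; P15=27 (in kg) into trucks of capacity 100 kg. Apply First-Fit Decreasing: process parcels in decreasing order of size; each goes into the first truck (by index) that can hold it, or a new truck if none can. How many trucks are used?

Sorted descending: 74, 68, 67, 64, 60, 58, 57, 51, 29, 29, 29, 27, 26, 19, 9.
truck 1: place 74 kg, 26 kg left
truck 2: place 68 kg, 32 kg left
truck 3: place 67 kg, 33 kg left
truck 4: place 64 kg, 36 kg left
truck 5: place 60 kg, 40 kg left
truck 6: place 58 kg, 42 kg left
truck 7: place 57 kg, 43 kg left
truck 8: place 51 kg, 49 kg left
truck 2: place 29 kg, 3 kg left
truck 3: place 29 kg, 4 kg left
truck 4: place 29 kg, 7 kg left
truck 5: place 27 kg, 13 kg left
truck 1: place 26 kg, 0 kg left
truck 6: place 19 kg, 23 kg left
truck 5: place 9 kg, 4 kg left
Final trucks: [74,26] [68,29] [67,29] [64,29] [60,27,9] [58,19] [57] [51].

8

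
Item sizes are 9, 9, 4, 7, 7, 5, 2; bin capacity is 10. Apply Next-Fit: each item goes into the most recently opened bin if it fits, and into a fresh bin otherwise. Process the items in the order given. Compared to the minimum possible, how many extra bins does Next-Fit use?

1

Next-Fit: [9] [9] [4] [7] [7] [5,2] → 6 bins.
Total size 43; any packing needs at least ⌈43/10⌉ = 5 bins.
An optimal packing achieves that bound: [9] [9] [7,2] [7] [5,4] → 5 bins.
Excess: 6 − 5 = 1.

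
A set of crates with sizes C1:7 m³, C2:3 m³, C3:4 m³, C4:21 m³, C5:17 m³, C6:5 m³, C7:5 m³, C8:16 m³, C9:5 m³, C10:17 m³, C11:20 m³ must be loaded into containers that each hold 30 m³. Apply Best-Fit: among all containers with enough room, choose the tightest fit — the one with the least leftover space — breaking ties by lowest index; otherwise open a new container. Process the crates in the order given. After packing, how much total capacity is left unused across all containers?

30

C1 (7 m³) → container 1 (remaining 23 m³)
C2 (3 m³) → container 1 (remaining 20 m³)
C3 (4 m³) → container 1 (remaining 16 m³)
C4 (21 m³) → container 2 (remaining 9 m³)
C5 (17 m³) → container 3 (remaining 13 m³)
C6 (5 m³) → container 2 (remaining 4 m³)
C7 (5 m³) → container 3 (remaining 8 m³)
C8 (16 m³) → container 1 (remaining 0 m³)
C9 (5 m³) → container 3 (remaining 3 m³)
C10 (17 m³) → container 4 (remaining 13 m³)
C11 (20 m³) → container 5 (remaining 10 m³)
5 containers × 30 m³ = 150 m³; used 120 m³; unused 30 m³.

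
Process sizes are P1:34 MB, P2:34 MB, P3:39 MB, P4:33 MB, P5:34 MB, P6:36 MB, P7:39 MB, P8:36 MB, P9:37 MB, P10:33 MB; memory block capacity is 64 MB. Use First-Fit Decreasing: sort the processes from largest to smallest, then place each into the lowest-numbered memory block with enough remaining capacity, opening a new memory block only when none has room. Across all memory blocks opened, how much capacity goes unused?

Sorted descending: 39, 39, 37, 36, 36, 34, 34, 34, 33, 33.
Put 39 MB in memory block 1; 25 MB remain.
Put 39 MB in memory block 2; 25 MB remain.
Put 37 MB in memory block 3; 27 MB remain.
Put 36 MB in memory block 4; 28 MB remain.
Put 36 MB in memory block 5; 28 MB remain.
Put 34 MB in memory block 6; 30 MB remain.
Put 34 MB in memory block 7; 30 MB remain.
Put 34 MB in memory block 8; 30 MB remain.
Put 33 MB in memory block 9; 31 MB remain.
Put 33 MB in memory block 10; 31 MB remain.
10 memory blocks × 64 MB = 640 MB; used 355 MB; unused 285 MB.

285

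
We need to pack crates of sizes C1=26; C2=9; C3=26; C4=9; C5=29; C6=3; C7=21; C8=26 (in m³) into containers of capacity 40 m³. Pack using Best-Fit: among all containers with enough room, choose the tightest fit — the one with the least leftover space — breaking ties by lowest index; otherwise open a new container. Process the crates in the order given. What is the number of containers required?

container 1: place C1 (26 m³), 14 m³ left
container 1: place C2 (9 m³), 5 m³ left
container 2: place C3 (26 m³), 14 m³ left
container 2: place C4 (9 m³), 5 m³ left
container 3: place C5 (29 m³), 11 m³ left
container 1: place C6 (3 m³), 2 m³ left
container 4: place C7 (21 m³), 19 m³ left
container 5: place C8 (26 m³), 14 m³ left
Final containers: [26,9,3] [26,9] [29] [21] [26].

5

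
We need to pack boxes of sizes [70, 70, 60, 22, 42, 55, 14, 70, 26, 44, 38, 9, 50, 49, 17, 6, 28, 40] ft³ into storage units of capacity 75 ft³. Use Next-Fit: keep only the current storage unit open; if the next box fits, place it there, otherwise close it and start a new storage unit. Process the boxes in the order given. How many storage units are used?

11

storage unit 1: place 70 ft³, 5 ft³ left
storage unit 2: place 70 ft³, 5 ft³ left
storage unit 3: place 60 ft³, 15 ft³ left
storage unit 4: place 22 ft³, 53 ft³ left
storage unit 4: place 42 ft³, 11 ft³ left
storage unit 5: place 55 ft³, 20 ft³ left
storage unit 5: place 14 ft³, 6 ft³ left
storage unit 6: place 70 ft³, 5 ft³ left
storage unit 7: place 26 ft³, 49 ft³ left
storage unit 7: place 44 ft³, 5 ft³ left
storage unit 8: place 38 ft³, 37 ft³ left
storage unit 8: place 9 ft³, 28 ft³ left
storage unit 9: place 50 ft³, 25 ft³ left
storage unit 10: place 49 ft³, 26 ft³ left
storage unit 10: place 17 ft³, 9 ft³ left
storage unit 10: place 6 ft³, 3 ft³ left
storage unit 11: place 28 ft³, 47 ft³ left
storage unit 11: place 40 ft³, 7 ft³ left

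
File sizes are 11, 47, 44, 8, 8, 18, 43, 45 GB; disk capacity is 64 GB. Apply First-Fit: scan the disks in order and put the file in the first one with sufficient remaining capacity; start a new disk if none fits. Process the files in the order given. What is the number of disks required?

disk 1: place 11 GB, 53 GB left
disk 1: place 47 GB, 6 GB left
disk 2: place 44 GB, 20 GB left
disk 2: place 8 GB, 12 GB left
disk 2: place 8 GB, 4 GB left
disk 3: place 18 GB, 46 GB left
disk 3: place 43 GB, 3 GB left
disk 4: place 45 GB, 19 GB left

4 disks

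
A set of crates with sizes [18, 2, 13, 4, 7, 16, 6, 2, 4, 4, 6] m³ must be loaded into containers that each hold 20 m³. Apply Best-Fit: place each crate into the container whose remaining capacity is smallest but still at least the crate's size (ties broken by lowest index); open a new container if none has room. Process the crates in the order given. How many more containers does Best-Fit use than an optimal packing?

Best-Fit: [18,2] [13,4,2] [7,6,4] [16,4] [6] → 5 containers.
Total size 82 m³; any packing needs at least ⌈82/20⌉ = 5 containers.
So 5 is already optimal.

0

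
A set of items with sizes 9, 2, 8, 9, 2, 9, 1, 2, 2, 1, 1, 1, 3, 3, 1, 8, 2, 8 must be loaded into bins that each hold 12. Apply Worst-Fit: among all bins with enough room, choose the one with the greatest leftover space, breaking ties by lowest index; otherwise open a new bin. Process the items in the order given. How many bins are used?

7

bin 1: place 9, 3 left
bin 1: place 2, 1 left
bin 2: place 8, 4 left
bin 3: place 9, 3 left
bin 2: place 2, 2 left
bin 4: place 9, 3 left
bin 3: place 1, 2 left
bin 4: place 2, 1 left
bin 2: place 2, 0 left
bin 3: place 1, 1 left
bin 1: place 1, 0 left
bin 3: place 1, 0 left
bin 5: place 3, 9 left
bin 5: place 3, 6 left
bin 5: place 1, 5 left
bin 6: place 8, 4 left
bin 5: place 2, 3 left
bin 7: place 8, 4 left
Final bins: [9,2,1] [8,2,2] [9,1,1,1] [9,2] [3,3,1,2] [8] [8].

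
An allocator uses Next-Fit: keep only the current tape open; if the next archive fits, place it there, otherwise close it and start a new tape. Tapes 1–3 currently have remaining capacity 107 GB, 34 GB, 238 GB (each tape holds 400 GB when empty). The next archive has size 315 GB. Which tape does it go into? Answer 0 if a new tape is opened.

Next-Fit only looks at tape 3, which has 238 GB free.
315 GB does not fit, so a new tape is opened.

0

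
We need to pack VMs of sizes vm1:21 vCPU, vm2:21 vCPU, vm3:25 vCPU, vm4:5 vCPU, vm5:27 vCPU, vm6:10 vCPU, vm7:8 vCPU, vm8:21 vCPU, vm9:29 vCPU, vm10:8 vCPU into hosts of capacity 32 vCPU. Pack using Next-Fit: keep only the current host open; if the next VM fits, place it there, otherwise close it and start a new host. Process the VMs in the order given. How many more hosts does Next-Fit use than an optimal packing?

Next-Fit: [21] [21] [25,5] [27] [10,8] [21] [29] [8] → 8 hosts.
Total size 175 vCPU; any packing needs at least ⌈175/32⌉ = 6 hosts.
An optimal packing achieves that bound: [29] [27,5] [25] [21,10] [21,8] [21,8] → 6 hosts.
Excess: 8 − 6 = 2.

2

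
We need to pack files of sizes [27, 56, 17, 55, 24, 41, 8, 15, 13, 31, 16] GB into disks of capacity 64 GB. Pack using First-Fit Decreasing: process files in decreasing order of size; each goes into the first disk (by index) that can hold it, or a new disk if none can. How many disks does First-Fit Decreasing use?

6

Sorted descending: 56, 55, 41, 31, 27, 24, 17, 16, 15, 13, 8.
Put 56 GB in disk 1; 8 GB remain.
Put 55 GB in disk 2; 9 GB remain.
Put 41 GB in disk 3; 23 GB remain.
Put 31 GB in disk 4; 33 GB remain.
Put 27 GB in disk 4; 6 GB remain.
Put 24 GB in disk 5; 40 GB remain.
Put 17 GB in disk 3; 6 GB remain.
Put 16 GB in disk 5; 24 GB remain.
Put 15 GB in disk 5; 9 GB remain.
Put 13 GB in disk 6; 51 GB remain.
Put 8 GB in disk 1; 0 GB remain.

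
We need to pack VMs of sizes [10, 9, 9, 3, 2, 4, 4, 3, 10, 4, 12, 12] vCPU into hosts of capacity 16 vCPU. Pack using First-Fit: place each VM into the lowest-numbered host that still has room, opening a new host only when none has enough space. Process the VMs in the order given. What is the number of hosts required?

6

host 1: place 10 vCPU, 6 vCPU left
host 2: place 9 vCPU, 7 vCPU left
host 3: place 9 vCPU, 7 vCPU left
host 1: place 3 vCPU, 3 vCPU left
host 1: place 2 vCPU, 1 vCPU left
host 2: place 4 vCPU, 3 vCPU left
host 3: place 4 vCPU, 3 vCPU left
host 2: place 3 vCPU, 0 vCPU left
host 4: place 10 vCPU, 6 vCPU left
host 4: place 4 vCPU, 2 vCPU left
host 5: place 12 vCPU, 4 vCPU left
host 6: place 12 vCPU, 4 vCPU left
Final hosts: [10,3,2] [9,4,3] [9,4] [10,4] [12] [12].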